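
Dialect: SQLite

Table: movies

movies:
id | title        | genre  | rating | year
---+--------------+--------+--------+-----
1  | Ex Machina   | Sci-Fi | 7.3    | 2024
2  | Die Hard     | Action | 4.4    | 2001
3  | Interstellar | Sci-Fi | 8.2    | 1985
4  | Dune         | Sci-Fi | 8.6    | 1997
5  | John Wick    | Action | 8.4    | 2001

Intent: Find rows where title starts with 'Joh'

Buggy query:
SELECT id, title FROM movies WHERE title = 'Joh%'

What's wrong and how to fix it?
Bug: Wildcards only work with LIKE; '=' treats '%' as a literal character

Fix: Use LIKE for wildcard pattern matching

Corrected query:
SELECT id, title FROM movies WHERE title LIKE 'Joh%'

Result:
id | title    
---+----------
5  | John Wick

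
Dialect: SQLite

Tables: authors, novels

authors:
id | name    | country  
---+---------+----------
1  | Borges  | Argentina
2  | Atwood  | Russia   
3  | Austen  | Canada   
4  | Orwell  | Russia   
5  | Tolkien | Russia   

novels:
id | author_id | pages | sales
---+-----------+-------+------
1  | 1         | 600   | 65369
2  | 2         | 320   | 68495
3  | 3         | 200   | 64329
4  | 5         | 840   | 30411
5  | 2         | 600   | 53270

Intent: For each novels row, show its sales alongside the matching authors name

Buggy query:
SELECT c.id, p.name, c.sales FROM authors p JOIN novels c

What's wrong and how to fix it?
Bug: JOIN with no ON clause produces a cartesian product; every novels row pairs with every authors row

Fix: Specify the join condition linking the foreign key to the parent id

Corrected query:
SELECT c.id, p.name, c.sales FROM authors p JOIN novels c ON c.author_id = p.id

Result:
id | name    | sales
---+---------+------
1  | Borges  | 65369
2  | Atwood  | 68495
3  | Austen  | 64329
4  | Tolkien | 30411
5  | Atwood  | 53270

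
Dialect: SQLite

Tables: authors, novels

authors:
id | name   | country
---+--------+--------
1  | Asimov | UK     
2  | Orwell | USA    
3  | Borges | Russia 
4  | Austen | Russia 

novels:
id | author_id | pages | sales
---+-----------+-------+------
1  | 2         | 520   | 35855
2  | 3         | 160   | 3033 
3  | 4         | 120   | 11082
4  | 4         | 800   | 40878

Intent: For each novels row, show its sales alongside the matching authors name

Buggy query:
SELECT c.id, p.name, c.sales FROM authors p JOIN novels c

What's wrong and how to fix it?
Bug: JOIN with no ON clause produces a cartesian product; every novels row pairs with every authors row

Fix: Specify the join condition linking the foreign key to the parent id

Corrected query:
SELECT c.id, p.name, c.sales FROM authors p JOIN novels c ON c.author_id = p.id

Result:
id | name   | sales
---+--------+------
1  | Orwell | 35855
2  | Borges | 3033 
3  | Austen | 11082
4  | Austen | 40878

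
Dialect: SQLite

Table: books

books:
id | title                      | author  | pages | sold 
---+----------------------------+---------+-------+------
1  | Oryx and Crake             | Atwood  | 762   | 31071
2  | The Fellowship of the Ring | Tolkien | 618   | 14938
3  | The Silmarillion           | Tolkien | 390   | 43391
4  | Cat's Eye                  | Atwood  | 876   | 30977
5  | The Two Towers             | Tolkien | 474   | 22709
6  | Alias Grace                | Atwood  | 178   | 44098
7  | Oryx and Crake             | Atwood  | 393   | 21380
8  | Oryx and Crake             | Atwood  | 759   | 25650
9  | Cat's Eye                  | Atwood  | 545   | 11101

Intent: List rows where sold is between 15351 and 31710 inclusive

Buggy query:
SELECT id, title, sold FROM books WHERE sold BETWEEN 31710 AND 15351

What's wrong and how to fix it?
Bug: BETWEEN expects the lower bound first; with 31710 AND 15351 the range is empty

Fix: Write BETWEEN 15351 AND 31710

Corrected query:
SELECT id, title, sold FROM books WHERE sold BETWEEN 15351 AND 31710

Result:
id | title          | sold 
---+----------------+------
1  | Oryx and Crake | 31071
4  | Cat's Eye      | 30977
5  | The Two Towers | 22709
7  | Oryx and Crake | 21380
8  | Oryx and Crake | 25650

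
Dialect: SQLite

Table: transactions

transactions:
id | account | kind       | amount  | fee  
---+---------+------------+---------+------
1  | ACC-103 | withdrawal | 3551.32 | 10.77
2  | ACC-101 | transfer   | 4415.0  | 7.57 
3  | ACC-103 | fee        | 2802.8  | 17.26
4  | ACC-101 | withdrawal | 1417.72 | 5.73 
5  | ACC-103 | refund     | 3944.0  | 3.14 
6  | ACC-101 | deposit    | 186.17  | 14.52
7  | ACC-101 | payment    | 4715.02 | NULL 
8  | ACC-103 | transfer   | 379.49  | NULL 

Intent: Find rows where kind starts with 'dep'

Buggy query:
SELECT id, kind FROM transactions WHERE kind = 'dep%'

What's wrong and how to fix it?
Bug: Wildcards only work with LIKE; '=' treats '%' as a literal character

Fix: Use LIKE for wildcard pattern matching

Corrected query:
SELECT id, kind FROM transactions WHERE kind LIKE 'dep%'

Result:
id | kind   
---+--------
6  | deposit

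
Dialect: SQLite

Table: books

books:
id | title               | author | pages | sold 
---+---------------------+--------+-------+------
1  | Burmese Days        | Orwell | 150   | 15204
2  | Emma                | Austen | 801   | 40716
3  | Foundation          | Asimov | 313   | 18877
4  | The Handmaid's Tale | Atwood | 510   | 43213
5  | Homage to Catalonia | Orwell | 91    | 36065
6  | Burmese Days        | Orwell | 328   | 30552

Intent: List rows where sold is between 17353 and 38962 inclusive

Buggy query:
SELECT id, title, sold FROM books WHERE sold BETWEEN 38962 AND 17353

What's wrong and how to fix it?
Bug: BETWEEN expects the lower bound first; with 38962 AND 17353 the range is empty

Fix: Write BETWEEN 17353 AND 38962

Corrected query:
SELECT id, title, sold FROM books WHERE sold BETWEEN 17353 AND 38962

Result:
id | title               | sold 
---+---------------------+------
3  | Foundation          | 18877
5  | Homage to Catalonia | 36065
6  | Burmese Days        | 30552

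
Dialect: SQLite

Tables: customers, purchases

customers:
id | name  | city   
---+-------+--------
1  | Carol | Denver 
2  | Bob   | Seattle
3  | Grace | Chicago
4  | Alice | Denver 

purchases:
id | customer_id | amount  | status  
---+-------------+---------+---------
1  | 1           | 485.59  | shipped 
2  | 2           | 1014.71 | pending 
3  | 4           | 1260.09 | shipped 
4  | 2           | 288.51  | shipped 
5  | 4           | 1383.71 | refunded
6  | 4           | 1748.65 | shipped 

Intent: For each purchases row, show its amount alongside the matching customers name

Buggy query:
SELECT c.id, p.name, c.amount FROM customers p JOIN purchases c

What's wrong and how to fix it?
Bug: JOIN with no ON clause produces a cartesian product; every purchases row pairs with every customers row

Fix: Specify the join condition linking the foreign key to the parent id

Corrected query:
SELECT c.id, p.name, c.amount FROM customers p JOIN purchases c ON c.customer_id = p.id

Result:
id | name  | amount 
---+-------+--------
1  | Carol | 485.59 
2  | Bob   | 1014.71
3  | Alice | 1260.09
4  | Bob   | 288.51 
5  | Alice | 1383.71
6  | Alice | 1748.65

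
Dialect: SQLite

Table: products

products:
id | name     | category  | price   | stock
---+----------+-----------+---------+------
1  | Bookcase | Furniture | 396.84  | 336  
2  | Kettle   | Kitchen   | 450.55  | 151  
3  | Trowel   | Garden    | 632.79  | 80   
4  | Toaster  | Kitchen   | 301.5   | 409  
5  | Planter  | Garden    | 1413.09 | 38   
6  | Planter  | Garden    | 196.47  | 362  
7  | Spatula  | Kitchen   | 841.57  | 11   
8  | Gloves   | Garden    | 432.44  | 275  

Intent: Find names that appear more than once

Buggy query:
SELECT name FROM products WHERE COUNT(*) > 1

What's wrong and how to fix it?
Bug: WHERE can't reference COUNT(*); aggregates are computed after WHERE

Fix: Group first, then use HAVING for the count condition

Corrected query:
SELECT name FROM products GROUP BY name HAVING COUNT(*) > 1

Result:
name   
-------
Planter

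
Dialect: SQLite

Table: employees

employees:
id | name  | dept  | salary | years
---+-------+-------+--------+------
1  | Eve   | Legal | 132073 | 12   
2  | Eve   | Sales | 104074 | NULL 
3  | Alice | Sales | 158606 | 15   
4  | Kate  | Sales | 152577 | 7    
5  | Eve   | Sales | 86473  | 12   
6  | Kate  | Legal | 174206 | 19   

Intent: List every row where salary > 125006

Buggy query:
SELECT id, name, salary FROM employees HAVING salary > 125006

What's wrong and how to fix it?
Bug: HAVING filters the output of aggregation, but this query has no GROUP BY and no aggregate functions, so SQLite rejects it (HAVING clause on a non-aggregate query); the condition here is per row

Fix: Replace HAVING with WHERE since the condition applies to individual rows

Corrected query:
SELECT id, name, salary FROM employees WHERE salary > 125006

Result:
id | name  | salary
---+-------+-------
1  | Eve   | 132073
3  | Alice | 158606
4  | Kate  | 152577
6  | Kate  | 174206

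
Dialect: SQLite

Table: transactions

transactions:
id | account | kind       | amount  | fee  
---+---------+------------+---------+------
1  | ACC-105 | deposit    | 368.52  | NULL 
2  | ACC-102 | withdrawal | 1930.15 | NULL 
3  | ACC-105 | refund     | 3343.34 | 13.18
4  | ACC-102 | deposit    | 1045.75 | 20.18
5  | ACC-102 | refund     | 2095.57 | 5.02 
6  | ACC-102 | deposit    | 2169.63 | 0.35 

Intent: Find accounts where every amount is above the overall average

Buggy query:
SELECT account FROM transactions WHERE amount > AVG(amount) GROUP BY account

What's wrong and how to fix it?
Bug: WHERE evaluates per row before aggregation, so AVG() is unavailable

Fix: Use a subquery for AVG and a HAVING MIN(...) filter so the condition holds for every row in the group

Corrected query:
SELECT account FROM transactions GROUP BY account HAVING MIN(amount) > (SELECT AVG(amount) FROM transactions)

Result:
(no rows)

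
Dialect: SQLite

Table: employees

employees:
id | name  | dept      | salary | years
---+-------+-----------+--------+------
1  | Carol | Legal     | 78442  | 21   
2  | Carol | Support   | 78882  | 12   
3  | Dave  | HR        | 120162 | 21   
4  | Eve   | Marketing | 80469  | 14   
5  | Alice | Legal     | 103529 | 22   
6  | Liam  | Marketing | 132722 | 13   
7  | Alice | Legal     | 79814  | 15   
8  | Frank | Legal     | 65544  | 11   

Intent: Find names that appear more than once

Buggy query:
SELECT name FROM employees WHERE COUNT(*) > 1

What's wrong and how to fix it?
Bug: WHERE can't reference COUNT(*); aggregates are computed after WHERE

Fix: Group first, then use HAVING for the count condition

Corrected query:
SELECT name FROM employees GROUP BY name HAVING COUNT(*) > 1

Result:
name 
-----
Alice
Carol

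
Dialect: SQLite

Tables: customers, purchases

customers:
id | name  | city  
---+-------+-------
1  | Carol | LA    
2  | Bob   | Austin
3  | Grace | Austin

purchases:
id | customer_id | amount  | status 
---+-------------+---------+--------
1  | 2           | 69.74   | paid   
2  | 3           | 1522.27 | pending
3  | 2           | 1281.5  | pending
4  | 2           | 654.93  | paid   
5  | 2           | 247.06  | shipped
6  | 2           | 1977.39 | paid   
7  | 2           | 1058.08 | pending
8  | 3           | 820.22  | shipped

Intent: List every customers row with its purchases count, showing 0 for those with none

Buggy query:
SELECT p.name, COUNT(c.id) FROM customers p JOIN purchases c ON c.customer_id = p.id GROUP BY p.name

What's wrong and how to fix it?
Bug: An inner join excludes parents with zero children

Fix: Switch to LEFT JOIN to retain unmatched parent rows

Corrected query:
SELECT p.name, COUNT(c.id) FROM customers p LEFT JOIN purchases c ON c.customer_id = p.id GROUP BY p.name

Result:
name  | COUNT(c.id)
------+------------
Bob   | 6          
Carol | 0          
Grace | 2          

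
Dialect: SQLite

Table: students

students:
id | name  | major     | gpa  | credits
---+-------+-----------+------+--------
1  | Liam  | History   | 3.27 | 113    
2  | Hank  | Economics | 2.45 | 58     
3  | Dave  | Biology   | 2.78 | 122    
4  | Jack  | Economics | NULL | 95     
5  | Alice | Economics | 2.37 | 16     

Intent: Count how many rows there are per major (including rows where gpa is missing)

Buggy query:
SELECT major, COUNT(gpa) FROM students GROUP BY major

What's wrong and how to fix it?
Bug: COUNT(gpa) skips NULLs, so groups with missing gpa are undercounted

Fix: Use COUNT(*) to count all rows regardless of NULL

Corrected query:
SELECT major, COUNT(*) FROM students GROUP BY major

Result:
major     | COUNT(*)
----------+---------
Biology   | 1       
Economics | 3       
History   | 1       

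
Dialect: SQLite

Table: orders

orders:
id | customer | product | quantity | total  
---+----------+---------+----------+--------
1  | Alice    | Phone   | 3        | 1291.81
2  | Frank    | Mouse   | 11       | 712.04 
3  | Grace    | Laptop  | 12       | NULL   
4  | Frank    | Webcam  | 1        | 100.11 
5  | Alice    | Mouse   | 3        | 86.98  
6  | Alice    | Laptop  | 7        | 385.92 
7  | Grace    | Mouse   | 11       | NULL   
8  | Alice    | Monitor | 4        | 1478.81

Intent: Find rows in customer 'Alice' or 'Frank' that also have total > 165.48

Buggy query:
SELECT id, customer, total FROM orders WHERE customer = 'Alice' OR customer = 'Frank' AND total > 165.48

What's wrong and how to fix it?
Bug: Without parentheses, AND is evaluated before OR, so the total filter only applies to the 'Frank' branch

Fix: Group the OR with parentheses (or use IN), then AND the threshold

Corrected query:
SELECT id, customer, total FROM orders WHERE (customer = 'Alice' OR customer = 'Frank') AND total > 165.48

Result:
id | customer | total  
---+----------+--------
1  | Alice    | 1291.81
2  | Frank    | 712.04 
6  | Alice    | 385.92 
8  | Alice    | 1478.81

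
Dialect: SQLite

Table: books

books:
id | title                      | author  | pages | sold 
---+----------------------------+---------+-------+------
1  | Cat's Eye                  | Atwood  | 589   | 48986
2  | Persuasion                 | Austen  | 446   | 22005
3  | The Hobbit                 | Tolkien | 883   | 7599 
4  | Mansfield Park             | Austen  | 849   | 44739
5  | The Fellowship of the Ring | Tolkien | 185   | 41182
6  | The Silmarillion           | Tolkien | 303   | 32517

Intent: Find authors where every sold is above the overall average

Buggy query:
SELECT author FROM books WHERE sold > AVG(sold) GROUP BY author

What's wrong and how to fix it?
Bug: WHERE evaluates per row before aggregation, so AVG() is unavailable

Fix: Compute the overall average in a scalar subquery and compare each group's MIN against it in HAVING

Corrected query:
SELECT author FROM books GROUP BY author HAVING MIN(sold) > (SELECT AVG(sold) FROM books)

Result:
author
------
Atwood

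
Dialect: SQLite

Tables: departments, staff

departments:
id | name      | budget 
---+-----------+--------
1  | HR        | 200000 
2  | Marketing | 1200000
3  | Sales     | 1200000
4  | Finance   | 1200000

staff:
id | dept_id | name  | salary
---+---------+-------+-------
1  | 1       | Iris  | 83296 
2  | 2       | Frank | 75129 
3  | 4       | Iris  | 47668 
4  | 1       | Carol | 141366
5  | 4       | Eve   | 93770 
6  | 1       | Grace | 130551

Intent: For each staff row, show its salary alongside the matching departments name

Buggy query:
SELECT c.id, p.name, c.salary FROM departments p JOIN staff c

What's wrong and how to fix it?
Bug: Missing join condition: each staff row is matched to all departments rows instead of just its own

Fix: Specify the join condition linking the foreign key to the parent id

Corrected query:
SELECT c.id, p.name, c.salary FROM departments p JOIN staff c ON c.dept_id = p.id

Result:
id | name      | salary
---+-----------+-------
1  | HR        | 83296 
2  | Marketing | 75129 
3  | Finance   | 47668 
4  | HR        | 141366
5  | Finance   | 93770 
6  | HR        | 130551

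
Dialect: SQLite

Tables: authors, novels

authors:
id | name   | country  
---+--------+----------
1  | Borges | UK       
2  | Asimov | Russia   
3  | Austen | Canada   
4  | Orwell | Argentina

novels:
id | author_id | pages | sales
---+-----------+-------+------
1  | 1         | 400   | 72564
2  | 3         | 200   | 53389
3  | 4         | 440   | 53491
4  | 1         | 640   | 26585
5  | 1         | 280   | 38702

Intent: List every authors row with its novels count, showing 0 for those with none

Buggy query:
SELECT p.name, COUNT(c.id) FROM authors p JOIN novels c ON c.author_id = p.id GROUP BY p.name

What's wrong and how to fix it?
Bug: INNER JOIN drops authors rows that have no matching novels rows

Fix: Switch to LEFT JOIN to retain unmatched parent rows

Corrected query:
SELECT p.name, COUNT(c.id) FROM authors p LEFT JOIN novels c ON c.author_id = p.id GROUP BY p.name

Result:
name   | COUNT(c.id)
-------+------------
Asimov | 0          
Austen | 1          
Borges | 3          
Orwell | 1          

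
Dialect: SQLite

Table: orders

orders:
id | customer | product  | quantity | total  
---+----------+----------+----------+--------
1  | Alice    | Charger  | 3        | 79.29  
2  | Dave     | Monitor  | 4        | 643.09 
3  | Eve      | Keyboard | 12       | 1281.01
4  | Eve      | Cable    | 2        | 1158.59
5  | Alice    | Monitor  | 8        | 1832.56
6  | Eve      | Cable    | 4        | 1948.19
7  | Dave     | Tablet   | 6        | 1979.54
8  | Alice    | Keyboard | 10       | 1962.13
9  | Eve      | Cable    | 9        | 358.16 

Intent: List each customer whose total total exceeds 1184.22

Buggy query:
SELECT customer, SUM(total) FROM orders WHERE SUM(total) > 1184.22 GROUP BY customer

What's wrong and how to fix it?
Bug: SUM(total) is an aggregate, but WHERE filters rows before aggregation

Fix: Use HAVING (which filters groups after aggregation) instead of WHERE

Corrected query:
SELECT customer, SUM(total) FROM orders GROUP BY customer HAVING SUM(total) > 1184.22

Result:
customer | SUM(total)
---------+-----------
Alice    | 3873.98   
Dave     | 2622.63   
Eve      | 4745.95   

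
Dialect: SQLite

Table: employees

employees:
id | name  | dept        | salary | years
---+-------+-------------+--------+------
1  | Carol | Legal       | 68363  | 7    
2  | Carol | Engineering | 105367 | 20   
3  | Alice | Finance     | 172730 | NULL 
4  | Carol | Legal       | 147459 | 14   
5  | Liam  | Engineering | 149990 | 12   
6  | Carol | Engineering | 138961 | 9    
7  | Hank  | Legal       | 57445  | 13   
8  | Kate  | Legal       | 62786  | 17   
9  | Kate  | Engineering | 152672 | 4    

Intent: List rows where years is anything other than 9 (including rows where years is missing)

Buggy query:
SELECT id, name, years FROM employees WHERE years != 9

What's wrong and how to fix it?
Bug: 'years != 9' is unknown when years is NULL, so NULL rows are silently excluded

Fix: Add an explicit OR years IS NULL to include the missing-value rows

Corrected query:
SELECT id, name, years FROM employees WHERE years != 9 OR years IS NULL

Result:
id | name  | years
---+-------+------
1  | Carol | 7    
2  | Carol | 20   
3  | Alice | NULL 
4  | Carol | 14   
5  | Liam  | 12   
7  | Hank  | 13   
8  | Kate  | 17   
9  | Kate  | 4    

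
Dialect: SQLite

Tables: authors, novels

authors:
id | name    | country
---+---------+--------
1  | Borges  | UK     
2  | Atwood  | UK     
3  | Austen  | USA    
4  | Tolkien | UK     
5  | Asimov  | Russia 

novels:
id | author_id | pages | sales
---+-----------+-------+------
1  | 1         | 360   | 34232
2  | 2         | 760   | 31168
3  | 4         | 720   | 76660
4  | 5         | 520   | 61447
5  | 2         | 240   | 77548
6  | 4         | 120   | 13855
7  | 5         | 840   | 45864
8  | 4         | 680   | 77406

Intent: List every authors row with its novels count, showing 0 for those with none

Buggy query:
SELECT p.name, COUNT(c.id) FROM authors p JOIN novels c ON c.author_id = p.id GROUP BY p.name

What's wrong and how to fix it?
Bug: INNER JOIN drops authors rows that have no matching novels rows

Fix: Switch to LEFT JOIN to retain unmatched parent rows

Corrected query:
SELECT p.name, COUNT(c.id) FROM authors p LEFT JOIN novels c ON c.author_id = p.id GROUP BY p.name

Result:
name    | COUNT(c.id)
--------+------------
Asimov  | 2          
Atwood  | 2          
Austen  | 0          
Borges  | 1          
Tolkien | 3          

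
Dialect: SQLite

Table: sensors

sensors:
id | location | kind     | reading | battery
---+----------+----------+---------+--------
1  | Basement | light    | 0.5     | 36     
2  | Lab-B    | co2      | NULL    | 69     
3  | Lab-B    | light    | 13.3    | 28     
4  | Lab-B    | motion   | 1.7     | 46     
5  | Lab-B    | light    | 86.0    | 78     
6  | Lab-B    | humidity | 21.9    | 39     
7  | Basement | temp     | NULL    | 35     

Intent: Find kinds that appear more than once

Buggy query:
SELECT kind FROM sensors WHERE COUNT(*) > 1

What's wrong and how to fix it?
Bug: COUNT(*) is an aggregate and cannot be used in WHERE

Fix: Group first, then use HAVING for the count condition

Corrected query:
SELECT kind FROM sensors GROUP BY kind HAVING COUNT(*) > 1

Result:
kind 
-----
light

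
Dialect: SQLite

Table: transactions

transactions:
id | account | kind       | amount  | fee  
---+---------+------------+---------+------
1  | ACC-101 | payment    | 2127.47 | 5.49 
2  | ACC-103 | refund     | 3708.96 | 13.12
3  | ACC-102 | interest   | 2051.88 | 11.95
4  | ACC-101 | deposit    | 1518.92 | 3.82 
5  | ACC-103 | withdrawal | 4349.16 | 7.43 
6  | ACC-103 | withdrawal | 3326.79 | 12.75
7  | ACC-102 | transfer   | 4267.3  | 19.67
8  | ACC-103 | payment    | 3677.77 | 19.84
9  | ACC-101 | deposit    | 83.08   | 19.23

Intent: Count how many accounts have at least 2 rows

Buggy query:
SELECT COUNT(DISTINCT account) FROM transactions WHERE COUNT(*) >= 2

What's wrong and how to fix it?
Bug: COUNT(*) cannot appear in WHERE; the per-group count doesn't exist yet

Fix: Group first with HAVING COUNT(*) >= 2, then COUNT the resulting groups

Corrected query:
SELECT COUNT(*) FROM (SELECT account FROM transactions GROUP BY account HAVING COUNT(*) >= 2)

Result:
COUNT(*)
--------
3       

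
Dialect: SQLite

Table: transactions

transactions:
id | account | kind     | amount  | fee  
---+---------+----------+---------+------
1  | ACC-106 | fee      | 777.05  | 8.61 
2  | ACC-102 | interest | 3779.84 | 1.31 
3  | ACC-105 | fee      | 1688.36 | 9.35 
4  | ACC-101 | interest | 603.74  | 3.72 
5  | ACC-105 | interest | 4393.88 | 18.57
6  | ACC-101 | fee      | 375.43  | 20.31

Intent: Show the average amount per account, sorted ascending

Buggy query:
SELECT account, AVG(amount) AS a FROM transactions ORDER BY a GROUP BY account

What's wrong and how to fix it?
Bug: GROUP BY must precede ORDER BY

Fix: Reorder: SELECT … FROM … GROUP BY … ORDER BY …

Corrected query:
SELECT account, AVG(amount) AS a FROM transactions GROUP BY account ORDER BY a

Result:
account | a      
--------+--------
ACC-101 | 489.585
ACC-106 | 777.05 
ACC-105 | 3041.12
ACC-102 | 3779.84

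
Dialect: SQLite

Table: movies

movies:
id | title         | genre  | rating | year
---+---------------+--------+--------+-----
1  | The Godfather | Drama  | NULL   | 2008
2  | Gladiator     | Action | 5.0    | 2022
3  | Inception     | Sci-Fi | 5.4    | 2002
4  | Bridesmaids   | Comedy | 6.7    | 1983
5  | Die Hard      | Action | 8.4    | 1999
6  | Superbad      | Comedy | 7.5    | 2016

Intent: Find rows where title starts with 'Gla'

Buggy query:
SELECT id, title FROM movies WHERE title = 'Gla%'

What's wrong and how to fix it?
Bug: '=' compares the literal string including the % character; pattern matching needs LIKE

Fix: Replace '=' with LIKE so 'Gla%' is treated as a pattern

Corrected query:
SELECT id, title FROM movies WHERE title LIKE 'Gla%'

Result:
id | title    
---+----------
2  | Gladiator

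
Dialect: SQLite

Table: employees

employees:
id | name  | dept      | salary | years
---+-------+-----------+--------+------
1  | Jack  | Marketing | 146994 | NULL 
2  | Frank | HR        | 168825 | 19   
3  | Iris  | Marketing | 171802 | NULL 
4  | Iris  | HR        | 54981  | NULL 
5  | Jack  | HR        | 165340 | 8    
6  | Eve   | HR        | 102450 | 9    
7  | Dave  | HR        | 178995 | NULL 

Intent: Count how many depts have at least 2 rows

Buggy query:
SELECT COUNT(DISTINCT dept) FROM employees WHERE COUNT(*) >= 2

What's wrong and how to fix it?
Bug: COUNT(*) cannot appear in WHERE; the per-group count doesn't exist yet

Fix: Use a subquery that GROUPs and filters with HAVING, then count its rows

Corrected query:
SELECT COUNT(*) FROM (SELECT dept FROM employees GROUP BY dept HAVING COUNT(*) >= 2)

Result:
COUNT(*)
--------
2       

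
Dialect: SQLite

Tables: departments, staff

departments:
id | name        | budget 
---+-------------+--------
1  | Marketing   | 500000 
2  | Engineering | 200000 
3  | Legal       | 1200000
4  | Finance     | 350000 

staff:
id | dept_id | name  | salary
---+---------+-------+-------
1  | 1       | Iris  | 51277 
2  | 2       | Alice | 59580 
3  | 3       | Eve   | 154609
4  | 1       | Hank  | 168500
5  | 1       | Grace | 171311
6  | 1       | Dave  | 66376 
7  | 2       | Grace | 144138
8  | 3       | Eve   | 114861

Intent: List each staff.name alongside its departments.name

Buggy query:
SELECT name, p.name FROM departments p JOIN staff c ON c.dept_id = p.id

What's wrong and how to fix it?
Bug: 'name' exists in both joined tables, so the database can't tell which one is meant

Fix: Prefix ambiguous columns with the table alias

Corrected query:
SELECT c.name, p.name FROM departments p JOIN staff c ON c.dept_id = p.id

Result:
name  | name       
------+------------
Iris  | Marketing  
Alice | Engineering
Eve   | Legal      
Hank  | Marketing  
Grace | Marketing  
Dave  | Marketing  
Grace | Engineering
Eve   | Legal      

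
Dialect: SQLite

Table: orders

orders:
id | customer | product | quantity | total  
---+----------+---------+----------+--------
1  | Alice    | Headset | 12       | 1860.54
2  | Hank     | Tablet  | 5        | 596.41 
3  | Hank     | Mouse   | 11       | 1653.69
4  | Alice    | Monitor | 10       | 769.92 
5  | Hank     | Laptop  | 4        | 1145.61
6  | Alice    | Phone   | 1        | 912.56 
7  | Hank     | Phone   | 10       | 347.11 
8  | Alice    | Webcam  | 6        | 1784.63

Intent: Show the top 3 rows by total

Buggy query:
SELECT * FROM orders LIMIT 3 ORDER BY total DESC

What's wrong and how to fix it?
Bug: ORDER BY cannot follow LIMIT; LIMIT is the final clause

Fix: Sort with ORDER BY, then apply LIMIT

Corrected query:
SELECT * FROM orders ORDER BY total DESC LIMIT 3

Result:
id | customer | product | quantity | total  
---+----------+---------+----------+--------
1  | Alice    | Headset | 12       | 1860.54
8  | Alice    | Webcam  | 6        | 1784.63
3  | Hank     | Mouse   | 11       | 1653.69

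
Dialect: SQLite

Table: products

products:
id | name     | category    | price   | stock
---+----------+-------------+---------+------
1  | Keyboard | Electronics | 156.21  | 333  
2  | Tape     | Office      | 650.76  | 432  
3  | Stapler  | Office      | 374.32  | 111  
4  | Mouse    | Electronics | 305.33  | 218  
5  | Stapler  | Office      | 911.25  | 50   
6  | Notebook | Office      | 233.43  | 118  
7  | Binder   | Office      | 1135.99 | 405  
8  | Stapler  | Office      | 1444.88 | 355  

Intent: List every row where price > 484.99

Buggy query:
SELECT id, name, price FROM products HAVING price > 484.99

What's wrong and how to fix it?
Bug: This is a non-aggregate query (no GROUP BY, no aggregates), so in SQLite the HAVING clause is invalid here; a row-level condition belongs in WHERE

Fix: Use WHERE for row-level filtering

Corrected query:
SELECT id, name, price FROM products WHERE price > 484.99

Result:
id | name    | price  
---+---------+--------
2  | Tape    | 650.76 
5  | Stapler | 911.25 
7  | Binder  | 1135.99
8  | Stapler | 1444.88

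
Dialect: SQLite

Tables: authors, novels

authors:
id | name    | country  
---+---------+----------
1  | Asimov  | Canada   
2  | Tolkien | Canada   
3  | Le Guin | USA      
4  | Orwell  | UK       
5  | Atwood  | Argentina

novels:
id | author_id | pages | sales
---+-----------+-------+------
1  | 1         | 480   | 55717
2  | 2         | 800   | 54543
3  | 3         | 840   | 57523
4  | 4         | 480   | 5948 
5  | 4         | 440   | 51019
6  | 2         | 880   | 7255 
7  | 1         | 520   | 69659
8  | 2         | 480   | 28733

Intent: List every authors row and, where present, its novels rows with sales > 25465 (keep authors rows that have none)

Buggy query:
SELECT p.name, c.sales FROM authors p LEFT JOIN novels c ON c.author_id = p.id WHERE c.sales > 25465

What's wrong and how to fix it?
Bug: A WHERE condition on the right-hand table after LEFT JOIN drops unmatched parents

Fix: Move the right-table condition into the ON clause so unmatched parents are kept

Corrected query:
SELECT p.name, c.sales FROM authors p LEFT JOIN novels c ON c.author_id = p.id AND c.sales > 25465

Result:
name    | sales
--------+------
Asimov  | 55717
Asimov  | 69659
Tolkien | 28733
Tolkien | 54543
Le Guin | 57523
Orwell  | 51019
Atwood  | NULL 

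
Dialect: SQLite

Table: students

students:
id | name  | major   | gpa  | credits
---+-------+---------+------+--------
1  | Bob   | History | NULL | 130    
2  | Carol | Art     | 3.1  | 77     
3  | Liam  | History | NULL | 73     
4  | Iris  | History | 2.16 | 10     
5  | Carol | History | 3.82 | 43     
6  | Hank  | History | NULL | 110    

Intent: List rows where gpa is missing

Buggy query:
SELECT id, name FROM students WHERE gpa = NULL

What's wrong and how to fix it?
Bug: Comparing to NULL with '=' never matches; NULL = NULL is unknown, not true

Fix: Replace '= NULL' with 'IS NULL'

Corrected query:
SELECT id, name FROM students WHERE gpa IS NULL

Result:
id | name
---+-----
1  | Bob 
3  | Liam
6  | Hank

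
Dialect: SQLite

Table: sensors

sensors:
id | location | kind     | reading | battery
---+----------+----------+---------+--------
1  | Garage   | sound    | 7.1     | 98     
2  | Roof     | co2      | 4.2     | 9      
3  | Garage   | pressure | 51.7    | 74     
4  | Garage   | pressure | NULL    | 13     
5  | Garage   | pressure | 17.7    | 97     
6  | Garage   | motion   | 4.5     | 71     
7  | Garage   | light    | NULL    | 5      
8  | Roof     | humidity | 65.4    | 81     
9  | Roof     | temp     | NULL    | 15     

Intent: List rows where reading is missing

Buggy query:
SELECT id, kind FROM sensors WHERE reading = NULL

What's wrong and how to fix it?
Bug: Comparing to NULL with '=' never matches; NULL = NULL is unknown, not true

Fix: Replace '= NULL' with 'IS NULL'

Corrected query:
SELECT id, kind FROM sensors WHERE reading IS NULL

Result:
id | kind    
---+---------
4  | pressure
7  | light   
9  | temp    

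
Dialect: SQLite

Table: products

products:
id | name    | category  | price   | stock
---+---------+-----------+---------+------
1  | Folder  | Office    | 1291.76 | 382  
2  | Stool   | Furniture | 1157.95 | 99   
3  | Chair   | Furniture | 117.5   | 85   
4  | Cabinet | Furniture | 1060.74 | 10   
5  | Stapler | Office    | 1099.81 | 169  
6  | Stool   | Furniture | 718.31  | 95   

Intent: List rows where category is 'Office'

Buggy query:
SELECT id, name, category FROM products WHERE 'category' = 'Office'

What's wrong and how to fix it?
Bug: Single quotes denote string literals in SQL; the column name is being compared as a constant string

Fix: Reference the column as category without single quotes

Corrected query:
SELECT id, name, category FROM products WHERE category = 'Office'

Result:
id | name    | category
---+---------+---------
1  | Folder  | Office  
5  | Stapler | Office  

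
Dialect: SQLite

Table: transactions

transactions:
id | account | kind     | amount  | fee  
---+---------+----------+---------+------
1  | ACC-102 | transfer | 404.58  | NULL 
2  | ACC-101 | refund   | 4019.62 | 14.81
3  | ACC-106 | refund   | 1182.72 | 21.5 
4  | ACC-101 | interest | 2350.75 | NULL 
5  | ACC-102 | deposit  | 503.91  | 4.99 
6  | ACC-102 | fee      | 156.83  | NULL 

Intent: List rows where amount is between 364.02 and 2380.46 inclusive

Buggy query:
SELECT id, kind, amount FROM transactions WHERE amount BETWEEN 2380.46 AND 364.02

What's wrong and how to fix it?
Bug: The bounds are reversed; BETWEEN a AND b requires a <= b to match anything

Fix: Write BETWEEN 364.02 AND 2380.46

Corrected query:
SELECT id, kind, amount FROM transactions WHERE amount BETWEEN 364.02 AND 2380.46

Result:
id | kind     | amount 
---+----------+--------
1  | transfer | 404.58 
3  | refund   | 1182.72
4  | interest | 2350.75
5  | deposit  | 503.91 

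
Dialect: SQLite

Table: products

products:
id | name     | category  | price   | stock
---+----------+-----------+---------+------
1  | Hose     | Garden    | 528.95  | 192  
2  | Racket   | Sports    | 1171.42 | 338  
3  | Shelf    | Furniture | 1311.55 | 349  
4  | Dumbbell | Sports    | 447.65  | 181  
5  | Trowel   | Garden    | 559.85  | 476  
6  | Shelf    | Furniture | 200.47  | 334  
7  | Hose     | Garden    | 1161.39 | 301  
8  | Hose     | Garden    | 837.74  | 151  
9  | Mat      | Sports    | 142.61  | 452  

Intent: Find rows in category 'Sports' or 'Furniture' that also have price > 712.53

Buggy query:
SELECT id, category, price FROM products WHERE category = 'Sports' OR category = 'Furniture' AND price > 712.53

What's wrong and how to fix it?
Bug: AND binds tighter than OR, so this parses as category = 'Sports' OR (category = 'Furniture' AND price > 712.53)

Fix: Add parentheses around the OR so the AND applies to both alternatives

Corrected query:
SELECT id, category, price FROM products WHERE (category = 'Sports' OR category = 'Furniture') AND price > 712.53

Result:
id | category  | price  
---+-----------+--------
2  | Sports    | 1171.42
3  | Furniture | 1311.55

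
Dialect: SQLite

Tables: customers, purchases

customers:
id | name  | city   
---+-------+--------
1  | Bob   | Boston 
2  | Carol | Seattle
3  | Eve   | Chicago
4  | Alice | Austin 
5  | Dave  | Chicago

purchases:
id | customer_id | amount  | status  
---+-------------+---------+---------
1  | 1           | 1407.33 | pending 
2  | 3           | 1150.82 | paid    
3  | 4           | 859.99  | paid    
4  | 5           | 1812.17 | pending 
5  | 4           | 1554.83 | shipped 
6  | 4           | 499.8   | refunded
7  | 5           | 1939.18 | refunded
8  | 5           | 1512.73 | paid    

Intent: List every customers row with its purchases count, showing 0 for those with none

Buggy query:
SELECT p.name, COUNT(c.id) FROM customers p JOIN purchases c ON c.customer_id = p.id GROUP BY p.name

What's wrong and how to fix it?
Bug: INNER JOIN drops customers rows that have no matching purchases rows

Fix: Switch to LEFT JOIN to retain unmatched parent rows

Corrected query:
SELECT p.name, COUNT(c.id) FROM customers p LEFT JOIN purchases c ON c.customer_id = p.id GROUP BY p.name

Result:
name  | COUNT(c.id)
------+------------
Alice | 3          
Bob   | 1          
Carol | 0          
Dave  | 3          
Eve   | 1          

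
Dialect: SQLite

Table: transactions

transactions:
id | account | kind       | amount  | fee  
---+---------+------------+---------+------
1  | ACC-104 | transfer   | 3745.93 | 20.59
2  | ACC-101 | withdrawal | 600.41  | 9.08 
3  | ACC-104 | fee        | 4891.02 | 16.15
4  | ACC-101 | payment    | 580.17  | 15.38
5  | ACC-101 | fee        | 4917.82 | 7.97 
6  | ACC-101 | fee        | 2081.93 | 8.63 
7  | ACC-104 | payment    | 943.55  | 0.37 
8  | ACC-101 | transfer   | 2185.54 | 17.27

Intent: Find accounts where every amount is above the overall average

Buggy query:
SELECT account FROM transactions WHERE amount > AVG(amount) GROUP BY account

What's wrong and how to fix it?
Bug: WHERE evaluates per row before aggregation, so AVG() is unavailable

Fix: Compute the overall average in a scalar subquery and compare each group's MIN against it in HAVING

Corrected query:
SELECT account FROM transactions GROUP BY account HAVING MIN(amount) > (SELECT AVG(amount) FROM transactions)

Result:
(no rows)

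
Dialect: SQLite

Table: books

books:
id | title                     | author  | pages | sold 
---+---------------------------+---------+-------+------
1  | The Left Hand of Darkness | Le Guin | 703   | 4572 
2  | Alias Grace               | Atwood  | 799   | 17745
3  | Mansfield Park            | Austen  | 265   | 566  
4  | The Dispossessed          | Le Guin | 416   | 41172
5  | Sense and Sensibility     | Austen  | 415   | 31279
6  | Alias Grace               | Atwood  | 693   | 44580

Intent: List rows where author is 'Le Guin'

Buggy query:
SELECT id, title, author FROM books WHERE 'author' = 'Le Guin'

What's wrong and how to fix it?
Bug: 'author' in single quotes is a string literal, not the column; the comparison is literal-vs-literal and never true

Fix: Reference the column as author without single quotes

Corrected query:
SELECT id, title, author FROM books WHERE author = 'Le Guin'

Result:
id | title                     | author 
---+---------------------------+--------
1  | The Left Hand of Darkness | Le Guin
4  | The Dispossessed          | Le Guin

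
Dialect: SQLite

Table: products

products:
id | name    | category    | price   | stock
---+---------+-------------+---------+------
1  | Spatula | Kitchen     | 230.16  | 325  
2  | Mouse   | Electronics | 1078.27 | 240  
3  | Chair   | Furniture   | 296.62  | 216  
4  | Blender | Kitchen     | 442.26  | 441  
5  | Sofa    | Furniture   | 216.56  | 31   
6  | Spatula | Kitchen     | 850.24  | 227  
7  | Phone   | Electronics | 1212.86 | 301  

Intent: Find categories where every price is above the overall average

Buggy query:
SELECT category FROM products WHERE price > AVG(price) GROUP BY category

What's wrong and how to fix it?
Bug: AVG() is an aggregate; it can't sit directly in WHERE

Fix: Use a subquery for AVG and a HAVING MIN(...) filter so the condition holds for every row in the group

Corrected query:
SELECT category FROM products GROUP BY category HAVING MIN(price) > (SELECT AVG(price) FROM products)

Result:
category   
-----------
Electronics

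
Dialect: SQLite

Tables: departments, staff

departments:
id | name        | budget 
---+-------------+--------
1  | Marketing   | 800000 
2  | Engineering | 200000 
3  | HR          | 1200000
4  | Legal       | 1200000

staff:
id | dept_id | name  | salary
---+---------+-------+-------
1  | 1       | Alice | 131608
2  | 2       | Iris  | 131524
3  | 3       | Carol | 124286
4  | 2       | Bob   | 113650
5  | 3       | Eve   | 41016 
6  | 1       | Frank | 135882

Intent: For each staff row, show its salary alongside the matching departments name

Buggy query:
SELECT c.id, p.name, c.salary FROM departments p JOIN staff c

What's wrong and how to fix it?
Bug: JOIN with no ON clause produces a cartesian product; every staff row pairs with every departments row

Fix: Add ON c.dept_id = p.id to the JOIN

Corrected query:
SELECT c.id, p.name, c.salary FROM departments p JOIN staff c ON c.dept_id = p.id

Result:
id | name        | salary
---+-------------+-------
1  | Marketing   | 131608
2  | Engineering | 131524
3  | HR          | 124286
4  | Engineering | 113650
5  | HR          | 41016 
6  | Marketing   | 135882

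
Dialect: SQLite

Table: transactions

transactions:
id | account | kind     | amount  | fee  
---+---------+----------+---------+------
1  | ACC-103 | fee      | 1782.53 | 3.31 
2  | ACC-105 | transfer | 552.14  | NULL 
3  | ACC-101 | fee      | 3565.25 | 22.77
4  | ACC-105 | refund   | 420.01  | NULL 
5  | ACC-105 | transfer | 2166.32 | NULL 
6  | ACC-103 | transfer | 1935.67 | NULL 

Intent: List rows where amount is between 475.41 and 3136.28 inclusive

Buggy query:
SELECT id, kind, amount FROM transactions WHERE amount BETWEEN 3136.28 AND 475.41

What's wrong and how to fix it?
Bug: The bounds are reversed; BETWEEN a AND b requires a <= b to match anything

Fix: Write BETWEEN 475.41 AND 3136.28

Corrected query:
SELECT id, kind, amount FROM transactions WHERE amount BETWEEN 475.41 AND 3136.28

Result:
id | kind     | amount 
---+----------+--------
1  | fee      | 1782.53
2  | transfer | 552.14 
5  | transfer | 2166.32
6  | transfer | 1935.67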